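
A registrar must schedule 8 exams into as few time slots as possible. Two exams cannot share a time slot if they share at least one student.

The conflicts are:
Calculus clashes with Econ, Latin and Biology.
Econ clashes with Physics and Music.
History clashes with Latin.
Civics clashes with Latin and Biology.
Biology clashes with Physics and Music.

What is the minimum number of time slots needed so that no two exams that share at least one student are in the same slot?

2

History and Latin conflict, so at least 2 time slots are needed.
2 time slots suffice: time slot 1 → {Econ, Latin, Biology}; time slot 2 → {Calculus, History, Civics, Physics, Music}. No two conflicting exams share a time slot.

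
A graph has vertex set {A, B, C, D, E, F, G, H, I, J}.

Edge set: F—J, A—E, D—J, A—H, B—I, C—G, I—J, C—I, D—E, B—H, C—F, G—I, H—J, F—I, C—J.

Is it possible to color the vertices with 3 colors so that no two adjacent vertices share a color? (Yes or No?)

No

C, F, I, J are mutually adjacent (a clique of size 4), so at least 4 colors are needed.
So 3 colors are not enough.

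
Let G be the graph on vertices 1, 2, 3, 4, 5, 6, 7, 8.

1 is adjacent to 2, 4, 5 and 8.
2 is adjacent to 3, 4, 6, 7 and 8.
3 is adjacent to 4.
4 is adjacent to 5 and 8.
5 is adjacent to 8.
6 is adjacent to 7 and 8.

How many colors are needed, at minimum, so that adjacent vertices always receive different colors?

4

1, 2, 4, 8 form a clique, so at least 4 colors are needed.
A valid assignment using 4 colors: 1=d, 2=a, 3=c, 4=b, 5=a, 6=b, 7=c, 8=c. No two adjacent vertices share a color.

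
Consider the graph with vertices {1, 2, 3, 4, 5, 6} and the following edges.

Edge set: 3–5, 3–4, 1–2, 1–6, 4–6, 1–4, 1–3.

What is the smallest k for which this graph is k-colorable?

3

1, 3, 4 are pairwise adjacent, so at least 3 colors are needed.
3 colors suffice: 1=a, 2=b, 3=c, 4=b, 5=a, 6=c. Every edge joins two different colors.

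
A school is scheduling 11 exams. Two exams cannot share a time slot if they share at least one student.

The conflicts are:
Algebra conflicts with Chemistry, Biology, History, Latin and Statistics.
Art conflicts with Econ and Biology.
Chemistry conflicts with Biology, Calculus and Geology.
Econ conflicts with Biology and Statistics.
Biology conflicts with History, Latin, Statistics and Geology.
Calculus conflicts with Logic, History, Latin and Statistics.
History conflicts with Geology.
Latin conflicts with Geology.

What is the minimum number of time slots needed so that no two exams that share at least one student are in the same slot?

Biology, History, Geology all conflict with each other, so at least 3 time slots are needed.
A valid assignment using 3 time slots: Algebra=2, Art=3, Chemistry=3, Econ=2, Biology=1, Calculus=1, Logic=2, History=3, Latin=3, Statistics=3, Geology=2. Every pair that conflicts lands in different time slots.

3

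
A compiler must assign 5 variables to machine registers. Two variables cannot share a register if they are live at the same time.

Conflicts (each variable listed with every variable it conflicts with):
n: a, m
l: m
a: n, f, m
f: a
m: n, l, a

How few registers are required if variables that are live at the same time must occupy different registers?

n, a, m all conflict with each other, so at least 3 registers are needed.
3 registers suffice: n=3, l=2, a=2, f=1, m=1. Every pair that conflicts lands in different registers.

3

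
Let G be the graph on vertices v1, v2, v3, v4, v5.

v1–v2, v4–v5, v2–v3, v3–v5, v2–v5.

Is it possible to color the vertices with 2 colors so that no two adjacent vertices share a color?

No

v2, v3, v5 are pairwise adjacent, so at least 3 colors are needed.
So 2 colors are not enough.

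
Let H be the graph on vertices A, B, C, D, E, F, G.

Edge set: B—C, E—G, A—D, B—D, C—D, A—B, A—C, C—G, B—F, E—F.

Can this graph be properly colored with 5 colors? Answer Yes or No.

The chromatic number is 4. A, B, C, D are pairwise adjacent (a clique of size 4), so at least 4 colors are needed.
4 colors suffice: color 1 → {C, F}; color 2 → {B, G}; color 3 → {D, E}; color 4 → {A}.
Since 5 ≥ 4, a proper 5-coloring certainly exists.

Yes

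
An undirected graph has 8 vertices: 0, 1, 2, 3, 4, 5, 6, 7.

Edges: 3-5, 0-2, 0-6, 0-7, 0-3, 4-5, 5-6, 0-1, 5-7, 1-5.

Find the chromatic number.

2

3 and 5 are adjacent, so at least 2 colors are needed.
2 colors suffice: 0=a, 1=b, 2=b, 3=b, 4=b, 5=a, 6=b, 7=b. No two adjacent vertices share a color.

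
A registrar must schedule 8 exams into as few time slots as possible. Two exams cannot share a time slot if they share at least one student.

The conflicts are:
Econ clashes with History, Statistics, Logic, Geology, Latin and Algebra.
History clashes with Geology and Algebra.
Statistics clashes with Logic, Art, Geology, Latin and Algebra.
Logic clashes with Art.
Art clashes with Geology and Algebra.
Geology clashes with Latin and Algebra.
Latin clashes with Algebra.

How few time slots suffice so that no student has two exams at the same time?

Econ, Statistics, Geology, Latin, Algebra pairwise conflict, so at least 5 time slots are needed.
Using 5 time slots: Econ=4, History=1, Statistics=1, Logic=2, Art=4, Geology=2, Latin=5, Algebra=3. Each listed conflict is separated.

5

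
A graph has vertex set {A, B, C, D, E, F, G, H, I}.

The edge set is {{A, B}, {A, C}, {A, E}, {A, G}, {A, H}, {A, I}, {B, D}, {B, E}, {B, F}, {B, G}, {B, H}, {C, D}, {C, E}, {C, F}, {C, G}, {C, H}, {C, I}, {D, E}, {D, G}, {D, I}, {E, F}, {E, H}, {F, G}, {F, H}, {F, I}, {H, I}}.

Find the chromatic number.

4

C, E, F, H are mutually adjacent (a clique of size 4), so at least 4 colors are needed.
One proper 4-coloring: A=4, B=1, C=1, D=3, E=2, F=4, G=2, H=3, I=2. No two adjacent vertices share a color.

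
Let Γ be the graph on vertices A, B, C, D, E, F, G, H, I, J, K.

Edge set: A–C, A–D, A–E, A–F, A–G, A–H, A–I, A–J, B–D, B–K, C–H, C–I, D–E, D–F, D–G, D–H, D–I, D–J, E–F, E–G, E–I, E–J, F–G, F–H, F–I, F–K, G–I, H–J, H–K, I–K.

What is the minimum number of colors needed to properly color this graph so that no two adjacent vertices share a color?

A, D, E, F, G, I are pairwise adjacent (a clique of size 6), so at least 6 colors are needed.
A valid assignment using 6 colors: A=2, B=2, C=1, D=1, E=5, F=4, G=6, H=3, I=3, J=4, K=1. Every edge joins two different colors.

6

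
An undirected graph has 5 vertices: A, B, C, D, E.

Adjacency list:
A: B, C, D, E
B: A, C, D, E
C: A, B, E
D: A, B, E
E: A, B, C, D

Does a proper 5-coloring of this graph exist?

The chromatic number is 4. A, B, C, E form a clique, so at least 4 colors are needed.
A valid assignment using 4 colors: A=1, B=3, C=4, D=4, E=2.
Since 5 ≥ 4, a proper 5-coloring certainly exists.

Yes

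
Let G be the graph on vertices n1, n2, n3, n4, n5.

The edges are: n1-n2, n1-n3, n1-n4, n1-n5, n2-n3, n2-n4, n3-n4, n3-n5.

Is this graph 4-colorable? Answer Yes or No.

Yes

The chromatic number is 4. n1, n2, n3, n4 form a clique, so at least 4 colors are needed.
One proper 4-coloring: n1=2, n2=3, n3=1, n4=4, n5=3.
That is already a proper 4-coloring.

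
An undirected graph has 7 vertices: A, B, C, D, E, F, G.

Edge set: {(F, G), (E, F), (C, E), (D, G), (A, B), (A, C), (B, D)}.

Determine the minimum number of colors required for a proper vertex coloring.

3

The cycle G-D-B-A-C-E-F-G has odd length 7, so it cannot be 2-colored; at least 3 colors are needed.
3 colors suffice: A=1, B=2, C=2, D=3, E=1, F=2, G=1. Each edge has distinct colors on its endpoints.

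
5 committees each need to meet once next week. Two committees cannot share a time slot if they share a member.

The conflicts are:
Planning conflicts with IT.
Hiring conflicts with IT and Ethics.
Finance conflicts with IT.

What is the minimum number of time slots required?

Hiring and Ethics conflict, so at least 2 time slots are needed.
2 time slots suffice: time slot 1 → {IT, Ethics}; time slot 2 → {Planning, Hiring, Finance}. No two conflicting committees share a time slot.

2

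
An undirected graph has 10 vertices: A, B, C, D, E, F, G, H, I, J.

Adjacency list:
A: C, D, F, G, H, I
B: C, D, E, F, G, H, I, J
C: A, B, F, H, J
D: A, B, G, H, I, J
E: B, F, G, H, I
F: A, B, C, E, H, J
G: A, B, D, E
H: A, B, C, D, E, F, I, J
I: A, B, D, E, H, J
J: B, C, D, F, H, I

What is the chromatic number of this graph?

B, C, F, H, J are mutually adjacent (a clique of size 5), so at least 5 colors are needed.
5 colors suffice: color 1 → {A, B}; color 2 → {G, H}; color 3 → {E, J}; color 4 → {F, I}; color 5 → {C, D}. No two adjacent vertices share a color.

5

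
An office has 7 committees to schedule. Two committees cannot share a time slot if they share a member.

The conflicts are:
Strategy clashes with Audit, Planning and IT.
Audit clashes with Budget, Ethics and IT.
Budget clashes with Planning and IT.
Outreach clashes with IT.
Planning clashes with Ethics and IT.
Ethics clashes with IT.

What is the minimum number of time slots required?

3

Budget, Planning, IT all conflict with each other, so at least 3 time slots are needed.
3 time slots suffice: time slot 1 → {IT}; time slot 2 → {Audit, Outreach, Planning}; time slot 3 → {Strategy, Budget, Ethics}. Each listed conflict is separated.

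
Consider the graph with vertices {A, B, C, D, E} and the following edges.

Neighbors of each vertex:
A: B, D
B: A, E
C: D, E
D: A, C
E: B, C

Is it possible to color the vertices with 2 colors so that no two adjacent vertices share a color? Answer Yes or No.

The cycle C-D-A-B-E-C has odd length 5, so it cannot be 2-colored; at least 3 colors are needed.
So 2 colors are not enough.

No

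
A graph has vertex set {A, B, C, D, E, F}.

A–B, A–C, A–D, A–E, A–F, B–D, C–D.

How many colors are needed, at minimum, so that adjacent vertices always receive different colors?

3

A, B, D form a triangle, so at least 3 colors are needed.
One proper 3-coloring: A=1, B=3, C=3, D=2, E=2, F=2. Every edge joins two different colors.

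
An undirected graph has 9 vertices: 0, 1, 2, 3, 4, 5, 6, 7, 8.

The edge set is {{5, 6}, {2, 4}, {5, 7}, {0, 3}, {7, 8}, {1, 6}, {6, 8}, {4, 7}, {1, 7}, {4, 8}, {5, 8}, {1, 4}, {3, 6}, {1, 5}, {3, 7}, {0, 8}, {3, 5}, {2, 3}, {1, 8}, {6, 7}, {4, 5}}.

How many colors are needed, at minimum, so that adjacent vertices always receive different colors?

1, 4, 5, 7, 8 are pairwise adjacent (a clique of size 5), so at least 5 colors are needed.
A valid assignment using 5 colors: 0=b, 1=d, 2=b, 3=a, 4=e, 5=c, 6=e, 7=b, 8=a. Every edge joins two different colors.

5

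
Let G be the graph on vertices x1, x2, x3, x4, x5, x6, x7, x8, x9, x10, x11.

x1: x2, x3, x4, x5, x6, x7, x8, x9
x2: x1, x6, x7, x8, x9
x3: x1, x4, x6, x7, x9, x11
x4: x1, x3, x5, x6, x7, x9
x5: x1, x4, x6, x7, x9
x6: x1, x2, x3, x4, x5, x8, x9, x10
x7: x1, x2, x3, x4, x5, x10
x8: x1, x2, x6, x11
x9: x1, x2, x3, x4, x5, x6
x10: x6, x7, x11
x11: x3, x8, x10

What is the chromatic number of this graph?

x1, x3, x4, x6, x9 are pairwise adjacent (a clique of size 5), so at least 5 colors are needed.
5 colors suffice: color 1 → {x1, x10}; color 2 → {x6, x7, x11}; color 3 → {x2, x3, x5}; color 4 → {x4, x8}; color 5 → {x9}. Every edge joins two different colors.

5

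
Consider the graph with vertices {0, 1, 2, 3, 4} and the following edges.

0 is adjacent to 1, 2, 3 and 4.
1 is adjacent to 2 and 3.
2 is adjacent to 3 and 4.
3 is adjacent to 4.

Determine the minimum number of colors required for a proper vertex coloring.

0, 2, 3, 4 are pairwise adjacent (a clique of size 4), so at least 4 colors are needed.
4 colors suffice: color a → {3}; color b → {2}; color c → {0}; color d → {1, 4}. No two adjacent vertices share a color.

4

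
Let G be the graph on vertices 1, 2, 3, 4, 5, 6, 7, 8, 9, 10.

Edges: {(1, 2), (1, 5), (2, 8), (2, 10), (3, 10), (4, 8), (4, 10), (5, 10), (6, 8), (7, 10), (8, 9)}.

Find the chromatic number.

2

2 and 8 are adjacent, so at least 2 colors are needed.
2 colors suffice: color a → {1, 8, 10}; color b → {2, 3, 4, 5, 6, 7, 9}. Every edge joins two different colors.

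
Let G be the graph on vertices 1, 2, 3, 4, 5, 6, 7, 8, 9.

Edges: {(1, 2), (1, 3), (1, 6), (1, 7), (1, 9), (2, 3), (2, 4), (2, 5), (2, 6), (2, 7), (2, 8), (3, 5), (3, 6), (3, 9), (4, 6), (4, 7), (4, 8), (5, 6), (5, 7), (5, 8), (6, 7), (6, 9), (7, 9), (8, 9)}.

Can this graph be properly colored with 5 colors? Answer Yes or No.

Yes

The chromatic number is 4. 2, 5, 6, 7 form a clique, so at least 4 colors are needed.
4 colors suffice: color a → {6, 8}; color b → {2, 9}; color c → {3, 7}; color d → {1, 4, 5}.
Since 5 ≥ 4, a proper 5-coloring certainly exists.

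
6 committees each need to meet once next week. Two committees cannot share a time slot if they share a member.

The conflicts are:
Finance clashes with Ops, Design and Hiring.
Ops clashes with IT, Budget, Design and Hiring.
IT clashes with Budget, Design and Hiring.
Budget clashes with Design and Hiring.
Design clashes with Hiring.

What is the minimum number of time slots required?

Ops, IT, Budget, Design, Hiring are mutually in conflict, so at least 5 time slots are needed.
5 time slots suffice: time slot 1 → {Ops}; time slot 2 → {Design}; time slot 3 → {Hiring}; time slot 4 → {Finance, IT}; time slot 5 → {Budget}. Every pair that conflicts lands in different time slots.

5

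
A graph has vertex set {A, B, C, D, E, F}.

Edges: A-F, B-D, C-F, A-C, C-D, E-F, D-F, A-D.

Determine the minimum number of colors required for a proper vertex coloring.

A, C, D, F are mutually adjacent (a clique of size 4), so at least 4 colors are needed.
One proper 4-coloring: A=3, B=2, C=4, D=1, E=1, F=2. Every edge joins two different colors.

4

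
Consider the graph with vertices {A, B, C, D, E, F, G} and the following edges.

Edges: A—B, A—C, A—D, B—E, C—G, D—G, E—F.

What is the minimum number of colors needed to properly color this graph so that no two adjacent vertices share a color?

E and F are adjacent, so at least 2 colors are needed.
2 colors suffice: color 1 → {A, E, G}; color 2 → {B, C, D, F}. Each edge has distinct colors on its endpoints.

2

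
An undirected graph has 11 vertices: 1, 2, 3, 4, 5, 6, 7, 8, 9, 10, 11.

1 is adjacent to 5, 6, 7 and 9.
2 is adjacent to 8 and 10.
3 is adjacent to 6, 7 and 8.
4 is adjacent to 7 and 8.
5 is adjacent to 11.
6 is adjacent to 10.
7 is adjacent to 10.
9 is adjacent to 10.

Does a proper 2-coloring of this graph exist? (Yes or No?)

No

The cycle 3-6-10-2-8-3 has odd length 5, so it cannot be 2-colored; at least 3 colors are needed.
So 2 colors are not enough.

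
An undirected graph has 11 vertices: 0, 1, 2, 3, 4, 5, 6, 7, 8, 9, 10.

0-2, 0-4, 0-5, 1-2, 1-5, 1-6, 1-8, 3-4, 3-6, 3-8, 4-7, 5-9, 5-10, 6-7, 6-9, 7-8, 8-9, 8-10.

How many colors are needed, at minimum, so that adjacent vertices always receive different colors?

4 and 7 are adjacent, so at least 2 colors are needed.
2 colors suffice: color a → {2, 4, 5, 6, 8}; color b → {0, 1, 3, 7, 9, 10}. No two adjacent vertices share a color.

2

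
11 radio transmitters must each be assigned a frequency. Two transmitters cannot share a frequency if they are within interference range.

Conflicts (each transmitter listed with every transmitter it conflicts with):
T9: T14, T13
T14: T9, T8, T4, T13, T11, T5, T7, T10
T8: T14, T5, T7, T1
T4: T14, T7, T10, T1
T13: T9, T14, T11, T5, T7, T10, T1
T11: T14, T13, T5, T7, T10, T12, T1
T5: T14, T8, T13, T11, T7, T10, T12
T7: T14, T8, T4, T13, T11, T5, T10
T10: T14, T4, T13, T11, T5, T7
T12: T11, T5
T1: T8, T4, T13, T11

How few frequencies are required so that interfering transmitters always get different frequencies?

6

T14, T13, T11, T5, T7, T10 are mutually in conflict, so at least 6 frequencies are needed.
6 frequencies suffice: frequency 1 → {T14, T12, T1}; frequency 2 → {T9, T7}; frequency 3 → {T4, T5}; frequency 4 → {T8, T11}; frequency 5 → {T13}; frequency 6 → {T10}. Each listed conflict is separated.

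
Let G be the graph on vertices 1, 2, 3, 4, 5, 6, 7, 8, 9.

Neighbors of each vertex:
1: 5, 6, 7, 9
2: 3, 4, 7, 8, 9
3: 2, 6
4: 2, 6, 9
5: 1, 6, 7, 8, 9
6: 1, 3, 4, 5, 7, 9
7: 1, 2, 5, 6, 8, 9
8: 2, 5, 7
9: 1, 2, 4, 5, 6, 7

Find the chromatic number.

1, 5, 6, 7, 9 form a clique, so at least 5 colors are needed.
5 colors suffice: 1=purple, 2=red, 3=blue, 4=green, 5=yellow, 6=red, 7=green, 8=blue, 9=blue. Each edge has distinct colors on its endpoints.

5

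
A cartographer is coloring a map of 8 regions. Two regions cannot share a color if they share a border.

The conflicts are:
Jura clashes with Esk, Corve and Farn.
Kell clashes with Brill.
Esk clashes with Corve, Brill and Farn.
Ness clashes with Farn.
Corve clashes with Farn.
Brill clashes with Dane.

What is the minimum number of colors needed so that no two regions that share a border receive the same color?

4

Jura, Esk, Corve, Farn are mutually in conflict, so at least 4 colors are needed.
4 colors suffice: color 1 → {Kell, Esk, Ness, Dane}; color 2 → {Brill, Farn}; color 3 → {Jura}; color 4 → {Corve}. Each listed conflict is separated.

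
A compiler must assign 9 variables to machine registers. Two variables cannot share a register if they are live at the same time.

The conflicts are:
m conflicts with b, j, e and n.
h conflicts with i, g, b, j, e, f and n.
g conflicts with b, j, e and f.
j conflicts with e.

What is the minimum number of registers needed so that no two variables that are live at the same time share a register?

4

h, g, j, e pairwise conflict, so at least 4 registers are needed.
Using 4 registers: m=1, h=1, i=2, g=2, b=3, j=3, e=4, f=3, n=2. Every pair that conflicts lands in different registers.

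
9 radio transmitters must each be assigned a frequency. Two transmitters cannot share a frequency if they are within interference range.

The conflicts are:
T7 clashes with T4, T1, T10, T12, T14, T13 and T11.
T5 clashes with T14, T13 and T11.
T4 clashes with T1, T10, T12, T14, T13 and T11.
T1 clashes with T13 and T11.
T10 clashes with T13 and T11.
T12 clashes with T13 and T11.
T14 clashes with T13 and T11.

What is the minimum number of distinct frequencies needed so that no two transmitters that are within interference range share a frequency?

4

T7, T4, T10, T13 pairwise conflict, so at least 4 frequencies are needed.
4 frequencies suffice: T7=2, T5=1, T4=1, T1=4, T10=4, T12=4, T14=4, T13=3, T11=3. No two conflicting transmitters share a frequency.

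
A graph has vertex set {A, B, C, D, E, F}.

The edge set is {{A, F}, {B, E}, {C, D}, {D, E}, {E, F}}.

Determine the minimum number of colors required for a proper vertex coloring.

2

E and F are adjacent, so at least 2 colors are needed.
2 colors suffice: color red → {A, C, E}; color blue → {B, D, F}. Each edge has distinct colors on its endpoints.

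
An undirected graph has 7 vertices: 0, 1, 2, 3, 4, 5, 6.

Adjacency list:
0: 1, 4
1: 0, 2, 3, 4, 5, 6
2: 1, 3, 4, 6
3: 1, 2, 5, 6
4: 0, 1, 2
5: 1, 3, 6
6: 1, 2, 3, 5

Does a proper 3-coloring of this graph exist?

No

1, 2, 3, 6 are mutually adjacent (a clique of size 4), so at least 4 colors are needed.
So 3 colors are not enough.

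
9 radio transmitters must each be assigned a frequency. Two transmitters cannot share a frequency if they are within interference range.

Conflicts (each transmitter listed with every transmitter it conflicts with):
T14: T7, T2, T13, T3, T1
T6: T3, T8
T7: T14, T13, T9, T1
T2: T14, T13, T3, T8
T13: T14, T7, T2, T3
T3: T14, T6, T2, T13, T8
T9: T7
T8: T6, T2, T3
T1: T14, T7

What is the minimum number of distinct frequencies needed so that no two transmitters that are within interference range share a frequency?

T14, T2, T13, T3 are mutually in conflict, so at least 4 frequencies are needed.
4 frequencies suffice: T14=2, T6=3, T7=1, T2=3, T13=4, T3=1, T9=2, T8=2, T1=3. No two conflicting transmitters share a frequency.

4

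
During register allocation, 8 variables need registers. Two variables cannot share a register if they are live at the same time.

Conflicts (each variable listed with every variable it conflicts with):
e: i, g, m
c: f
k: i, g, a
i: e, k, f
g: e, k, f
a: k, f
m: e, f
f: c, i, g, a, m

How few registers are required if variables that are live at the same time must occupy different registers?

2

k and i conflict, so at least 2 registers are needed.
A valid assignment using 2 registers: e=1, c=2, k=1, i=2, g=2, a=2, m=2, f=1. Every pair that conflicts lands in different registers.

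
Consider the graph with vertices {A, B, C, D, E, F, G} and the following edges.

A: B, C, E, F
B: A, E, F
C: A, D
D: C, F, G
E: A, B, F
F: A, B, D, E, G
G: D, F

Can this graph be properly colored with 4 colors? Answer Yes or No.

The chromatic number is 4. A, B, E, F are pairwise adjacent (a clique of size 4), so at least 4 colors are needed.
4 colors suffice: color 1 → {C, F}; color 2 → {A, D}; color 3 → {B, G}; color 4 → {E}.
That is already a proper 4-coloring.

Yes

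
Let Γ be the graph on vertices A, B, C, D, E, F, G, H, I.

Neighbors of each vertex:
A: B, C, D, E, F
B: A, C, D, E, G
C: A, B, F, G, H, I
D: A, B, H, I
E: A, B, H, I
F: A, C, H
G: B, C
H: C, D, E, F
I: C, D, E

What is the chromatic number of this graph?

A, B, E are mutually adjacent, so at least 3 colors are needed.
A valid assignment using 3 colors: A=3, B=2, C=1, D=1, E=1, F=2, G=3, H=3, I=2. Every edge joins two different colors.

3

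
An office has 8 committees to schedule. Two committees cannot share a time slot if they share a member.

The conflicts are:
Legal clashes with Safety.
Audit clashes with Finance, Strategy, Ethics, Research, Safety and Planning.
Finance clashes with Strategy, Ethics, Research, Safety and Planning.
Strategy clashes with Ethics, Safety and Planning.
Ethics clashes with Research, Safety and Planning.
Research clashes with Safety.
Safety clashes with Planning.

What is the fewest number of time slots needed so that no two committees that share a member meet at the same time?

Audit, Finance, Strategy, Ethics, Safety, Planning are mutually in conflict, so at least 6 time slots are needed.
Using 6 time slots: Legal=2, Audit=4, Finance=3, Strategy=5, Ethics=2, Research=5, Safety=1, Planning=6. No two conflicting committees share a time slot.

6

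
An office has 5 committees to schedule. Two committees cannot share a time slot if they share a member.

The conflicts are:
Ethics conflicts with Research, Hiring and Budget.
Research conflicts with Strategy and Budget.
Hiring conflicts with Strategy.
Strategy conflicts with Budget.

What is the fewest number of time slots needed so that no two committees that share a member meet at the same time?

Research, Strategy, Budget are mutually in conflict, so at least 3 time slots are needed.
3 time slots suffice: time slot 1 → {Ethics, Strategy}; time slot 2 → {Hiring, Budget}; time slot 3 → {Research}. Every pair that conflicts lands in different time slots.

3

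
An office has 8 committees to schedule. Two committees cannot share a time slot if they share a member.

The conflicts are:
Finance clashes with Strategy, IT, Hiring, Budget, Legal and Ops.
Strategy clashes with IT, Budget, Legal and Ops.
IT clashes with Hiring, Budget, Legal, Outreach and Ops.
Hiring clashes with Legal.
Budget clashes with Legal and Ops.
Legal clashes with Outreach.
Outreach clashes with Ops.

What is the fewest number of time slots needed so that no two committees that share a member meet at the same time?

Finance, Strategy, IT, Budget, Ops all conflict with each other, so at least 5 time slots are needed.
5 time slots suffice: time slot 1 → {IT}; time slot 2 → {Finance, Outreach}; time slot 3 → {Legal, Ops}; time slot 4 → {Hiring, Budget}; time slot 5 → {Strategy}. No two conflicting committees share a time slot.

5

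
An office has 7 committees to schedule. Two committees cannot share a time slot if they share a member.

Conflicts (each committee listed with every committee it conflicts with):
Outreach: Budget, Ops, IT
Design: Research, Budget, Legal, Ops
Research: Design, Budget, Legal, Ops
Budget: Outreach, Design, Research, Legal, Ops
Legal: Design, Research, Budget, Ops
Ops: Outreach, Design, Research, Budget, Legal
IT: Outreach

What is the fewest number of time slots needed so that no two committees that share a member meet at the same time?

Design, Research, Budget, Legal, Ops all conflict with each other, so at least 5 time slots are needed.
5 time slots suffice: time slot 1 → {Ops, IT}; time slot 2 → {Budget}; time slot 3 → {Outreach, Design}; time slot 4 → {Legal}; time slot 5 → {Research}. Each listed conflict is separated.

5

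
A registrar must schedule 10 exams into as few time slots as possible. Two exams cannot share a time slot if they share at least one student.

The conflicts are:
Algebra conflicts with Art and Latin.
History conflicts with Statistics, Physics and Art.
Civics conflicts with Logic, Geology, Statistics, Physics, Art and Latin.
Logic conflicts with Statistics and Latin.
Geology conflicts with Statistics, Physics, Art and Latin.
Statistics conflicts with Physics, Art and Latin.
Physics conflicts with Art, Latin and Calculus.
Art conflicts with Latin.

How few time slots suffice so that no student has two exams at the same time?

6

Civics, Geology, Statistics, Physics, Art, Latin all conflict with each other, so at least 6 time slots are needed.
6 time slots suffice: time slot 1 → {Logic, Art, Calculus}; time slot 2 → {Algebra, Statistics}; time slot 3 → {History, Latin}; time slot 4 → {Physics}; time slot 5 → {Civics}; time slot 6 → {Geology}. Every pair that conflicts lands in different time slots.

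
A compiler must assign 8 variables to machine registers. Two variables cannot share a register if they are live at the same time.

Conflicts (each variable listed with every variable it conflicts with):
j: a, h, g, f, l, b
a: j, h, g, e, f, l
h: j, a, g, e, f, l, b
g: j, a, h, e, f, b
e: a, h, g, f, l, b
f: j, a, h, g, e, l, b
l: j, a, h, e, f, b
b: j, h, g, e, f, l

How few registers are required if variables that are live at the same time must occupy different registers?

j, h, f, l, b all conflict with each other, so at least 5 registers are needed.
5 registers suffice: register 1 → {f}; register 2 → {h}; register 3 → {a, b}; register 4 → {j, e}; register 5 → {g, l}. No two conflicting variables share a register.

5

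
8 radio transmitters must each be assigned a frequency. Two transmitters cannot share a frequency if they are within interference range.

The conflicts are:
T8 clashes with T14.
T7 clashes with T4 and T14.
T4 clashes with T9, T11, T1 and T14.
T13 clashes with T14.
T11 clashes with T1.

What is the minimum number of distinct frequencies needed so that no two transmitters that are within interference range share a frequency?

3

T7, T4, T14 pairwise conflict, so at least 3 frequencies are needed.
3 frequencies suffice: frequency 1 → {T8, T4, T13}; frequency 2 → {T9, T11, T14}; frequency 3 → {T7, T1}. No two conflicting transmitters share a frequency.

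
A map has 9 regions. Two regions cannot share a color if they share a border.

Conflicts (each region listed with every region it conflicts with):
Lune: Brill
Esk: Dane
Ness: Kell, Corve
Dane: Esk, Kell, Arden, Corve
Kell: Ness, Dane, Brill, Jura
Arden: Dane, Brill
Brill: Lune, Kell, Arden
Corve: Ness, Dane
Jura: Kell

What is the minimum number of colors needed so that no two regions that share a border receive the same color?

2

Dane and Corve conflict, so at least 2 colors are needed.
2 colors suffice: color 1 → {Ness, Dane, Brill, Jura}; color 2 → {Lune, Esk, Kell, Arden, Corve}. No two conflicting regions share a color.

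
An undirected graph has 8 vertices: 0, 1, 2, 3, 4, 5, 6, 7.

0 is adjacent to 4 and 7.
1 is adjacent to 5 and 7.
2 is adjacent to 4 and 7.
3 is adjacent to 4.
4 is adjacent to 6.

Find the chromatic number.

2

0 and 7 are adjacent, so at least 2 colors are needed.
A valid assignment using 2 colors: 0=blue, 1=blue, 2=blue, 3=blue, 4=red, 5=red, 6=blue, 7=red. Each edge has distinct colors on its endpoints.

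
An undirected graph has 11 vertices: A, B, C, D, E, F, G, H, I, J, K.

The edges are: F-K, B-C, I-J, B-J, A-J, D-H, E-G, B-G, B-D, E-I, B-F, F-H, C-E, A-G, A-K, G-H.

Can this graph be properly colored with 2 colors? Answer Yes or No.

No

The cycle A-G-E-I-J-A has odd length 5, so it cannot be 2-colored; at least 3 colors are needed.
So 2 colors are not enough.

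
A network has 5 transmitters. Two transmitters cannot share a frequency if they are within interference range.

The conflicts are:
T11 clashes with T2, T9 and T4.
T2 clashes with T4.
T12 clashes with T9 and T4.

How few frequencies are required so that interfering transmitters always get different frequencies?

3

T11, T2, T4 are mutually in conflict, so at least 3 frequencies are needed.
A valid assignment using 3 frequencies: T11=1, T2=3, T12=1, T9=2, T4=2. No two conflicting transmitters share a frequency.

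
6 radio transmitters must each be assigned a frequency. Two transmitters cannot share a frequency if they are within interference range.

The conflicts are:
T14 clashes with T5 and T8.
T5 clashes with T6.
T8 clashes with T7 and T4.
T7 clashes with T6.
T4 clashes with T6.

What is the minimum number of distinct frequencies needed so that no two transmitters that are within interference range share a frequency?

3

The cycle T5-T14-T8-T4-T6-T5 has odd length 5, so it cannot be 2-colored; at least 3 frequencies are needed.
3 frequencies suffice: frequency 1 → {T8, T6}; frequency 2 → {T14, T7, T4}; frequency 3 → {T5}. Every pair that conflicts lands in different frequencies.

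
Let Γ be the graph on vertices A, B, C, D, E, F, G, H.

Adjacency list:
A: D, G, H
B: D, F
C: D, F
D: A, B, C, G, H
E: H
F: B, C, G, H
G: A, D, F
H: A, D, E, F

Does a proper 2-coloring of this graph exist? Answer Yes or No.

A, D, G are mutually adjacent, so at least 3 colors are needed.
So 2 colors are not enough.

No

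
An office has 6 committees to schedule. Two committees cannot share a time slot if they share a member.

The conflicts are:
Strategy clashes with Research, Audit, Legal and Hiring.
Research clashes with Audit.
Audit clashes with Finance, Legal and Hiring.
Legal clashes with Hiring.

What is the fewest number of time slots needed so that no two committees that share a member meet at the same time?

4

Strategy, Audit, Legal, Hiring are mutually in conflict, so at least 4 time slots are needed.
A valid assignment using 4 time slots: Strategy=2, Research=3, Audit=1, Finance=2, Legal=3, Hiring=4. No two conflicting committees share a time slot.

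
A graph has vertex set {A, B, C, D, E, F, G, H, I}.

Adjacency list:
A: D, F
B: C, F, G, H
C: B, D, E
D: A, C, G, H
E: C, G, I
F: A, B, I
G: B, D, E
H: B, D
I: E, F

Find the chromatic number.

3

The cycle H-D-A-F-B-H has odd length 5, so it cannot be 2-colored; at least 3 colors are needed.
A valid assignment using 3 colors: A=green, B=red, C=blue, D=red, E=red, F=blue, G=blue, H=blue, I=green. Every edge joins two different colors.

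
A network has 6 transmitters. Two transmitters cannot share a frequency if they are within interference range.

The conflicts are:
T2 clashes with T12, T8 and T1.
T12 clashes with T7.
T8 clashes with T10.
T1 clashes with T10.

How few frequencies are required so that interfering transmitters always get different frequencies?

2

T2 and T1 conflict, so at least 2 frequencies are needed.
2 frequencies suffice: frequency 1 → {T2, T10, T7}; frequency 2 → {T12, T8, T1}. Each listed conflict is separated.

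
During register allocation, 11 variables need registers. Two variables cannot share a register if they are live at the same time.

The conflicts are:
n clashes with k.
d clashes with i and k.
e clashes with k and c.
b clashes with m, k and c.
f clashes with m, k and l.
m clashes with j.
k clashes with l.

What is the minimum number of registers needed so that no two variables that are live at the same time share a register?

f, k, l pairwise conflict, so at least 3 registers are needed.
A valid assignment using 3 registers: n=2, d=2, e=2, b=2, f=2, m=1, i=1, k=1, l=3, c=1, j=2. Each listed conflict is separated.

3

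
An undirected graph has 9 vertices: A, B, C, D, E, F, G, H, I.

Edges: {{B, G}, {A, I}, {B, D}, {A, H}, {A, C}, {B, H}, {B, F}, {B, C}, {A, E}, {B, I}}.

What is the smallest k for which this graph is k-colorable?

2

B and I are adjacent, so at least 2 colors are needed.
A valid assignment using 2 colors: A=red, B=red, C=blue, D=blue, E=blue, F=blue, G=blue, H=blue, I=blue. Each edge has distinct colors on its endpoints.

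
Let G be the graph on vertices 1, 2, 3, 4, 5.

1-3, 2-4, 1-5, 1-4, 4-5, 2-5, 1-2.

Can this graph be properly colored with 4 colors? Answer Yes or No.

Yes

The chromatic number is 4. 1, 2, 4, 5 are pairwise adjacent (a clique of size 4), so at least 4 colors are needed.
One proper 4-coloring: 1=a, 2=c, 3=b, 4=b, 5=d.
That is already a proper 4-coloring.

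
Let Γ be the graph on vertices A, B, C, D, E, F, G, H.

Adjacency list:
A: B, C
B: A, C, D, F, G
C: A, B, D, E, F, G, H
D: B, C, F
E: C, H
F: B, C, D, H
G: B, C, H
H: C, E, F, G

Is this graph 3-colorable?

B, C, D, F are mutually adjacent (a clique of size 4), so at least 4 colors are needed.
So 3 colors are not enough.

No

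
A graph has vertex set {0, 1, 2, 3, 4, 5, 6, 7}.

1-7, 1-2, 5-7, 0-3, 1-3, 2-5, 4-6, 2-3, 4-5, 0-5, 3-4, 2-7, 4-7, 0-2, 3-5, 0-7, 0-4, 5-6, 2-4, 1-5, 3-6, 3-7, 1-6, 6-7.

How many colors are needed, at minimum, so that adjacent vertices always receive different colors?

0, 2, 3, 4, 5, 7 are mutually adjacent (a clique of size 6), so at least 6 colors are needed.
One proper 6-coloring: 0=f, 1=d, 2=e, 3=b, 4=d, 5=a, 6=e, 7=c. Every edge joins two different colors.

6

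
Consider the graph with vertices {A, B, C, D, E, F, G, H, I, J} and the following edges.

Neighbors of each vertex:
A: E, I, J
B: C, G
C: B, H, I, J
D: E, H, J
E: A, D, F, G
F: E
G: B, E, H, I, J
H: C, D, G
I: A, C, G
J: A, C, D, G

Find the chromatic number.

C and H are adjacent, so at least 2 colors are needed.
2 colors suffice: color 1 → {A, C, D, F, G}; color 2 → {B, E, H, I, J}. No two adjacent vertices share a color.

2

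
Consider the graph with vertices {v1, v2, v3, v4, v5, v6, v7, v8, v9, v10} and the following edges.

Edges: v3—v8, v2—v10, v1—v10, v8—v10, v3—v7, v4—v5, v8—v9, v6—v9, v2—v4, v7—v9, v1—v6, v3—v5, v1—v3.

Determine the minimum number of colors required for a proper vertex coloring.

3

The cycle v10-v1-v6-v9-v8-v10 has odd length 5, so it cannot be 2-colored; at least 3 colors are needed.
3 colors suffice: color red → {v3, v4, v9, v10}; color blue → {v1, v2, v5, v7, v8}; color green → {v6}. No two adjacent vertices share a color.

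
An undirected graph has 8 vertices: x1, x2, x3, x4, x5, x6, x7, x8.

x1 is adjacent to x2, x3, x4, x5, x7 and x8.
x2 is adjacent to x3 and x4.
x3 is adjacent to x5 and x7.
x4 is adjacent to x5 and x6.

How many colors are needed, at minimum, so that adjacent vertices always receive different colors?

x1, x4, x5 are mutually adjacent, so at least 3 colors are needed.
One proper 3-coloring: x1=1, x2=3, x3=2, x4=2, x5=3, x6=1, x7=3, x8=2. No two adjacent vertices share a color.

3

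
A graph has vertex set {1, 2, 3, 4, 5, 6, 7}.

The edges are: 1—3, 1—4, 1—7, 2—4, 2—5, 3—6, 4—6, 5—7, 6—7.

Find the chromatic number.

The cycle 1-7-5-2-4-1 has odd length 5, so it cannot be 2-colored; at least 3 colors are needed.
3 colors suffice: color red → {1, 5, 6}; color blue → {3, 4, 7}; color green → {2}. Every edge joins two different colors.

3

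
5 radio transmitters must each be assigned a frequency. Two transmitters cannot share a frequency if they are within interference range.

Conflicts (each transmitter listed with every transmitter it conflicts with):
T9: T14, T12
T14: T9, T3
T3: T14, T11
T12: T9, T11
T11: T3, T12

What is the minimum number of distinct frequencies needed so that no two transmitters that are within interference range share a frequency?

The cycle T3-T11-T12-T9-T14-T3 has odd length 5, so it cannot be 2-colored; at least 3 frequencies are needed.
3 frequencies suffice: frequency 1 → {T14, T12}; frequency 2 → {T9, T11}; frequency 3 → {T3}. No two conflicting transmitters share a frequency.

3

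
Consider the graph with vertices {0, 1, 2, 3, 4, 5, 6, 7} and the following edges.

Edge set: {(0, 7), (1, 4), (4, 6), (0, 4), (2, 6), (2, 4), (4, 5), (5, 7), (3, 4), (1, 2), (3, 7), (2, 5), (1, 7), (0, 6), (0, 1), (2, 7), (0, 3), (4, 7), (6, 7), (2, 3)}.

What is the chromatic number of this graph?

4

0, 4, 6, 7 are mutually adjacent (a clique of size 4), so at least 4 colors are needed.
4 colors suffice: color red → {4}; color blue → {7}; color green → {0, 2}; color yellow → {1, 3, 5, 6}. No two adjacent vertices share a color.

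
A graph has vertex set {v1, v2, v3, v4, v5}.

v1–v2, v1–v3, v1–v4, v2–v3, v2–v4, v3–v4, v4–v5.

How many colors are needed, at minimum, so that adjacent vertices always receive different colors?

4

v1, v2, v3, v4 are mutually adjacent (a clique of size 4), so at least 4 colors are needed.
4 colors suffice: color 1 → {v4}; color 2 → {v3, v5}; color 3 → {v1}; color 4 → {v2}. Each edge has distinct colors on its endpoints.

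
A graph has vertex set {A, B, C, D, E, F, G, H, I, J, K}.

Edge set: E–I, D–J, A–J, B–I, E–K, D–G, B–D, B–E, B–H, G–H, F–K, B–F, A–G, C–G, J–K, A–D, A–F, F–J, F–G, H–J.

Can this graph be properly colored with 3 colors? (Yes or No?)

The chromatic number is 3. B, E, I form a triangle, so at least 3 colors are needed.
3 colors suffice: A=green, B=red, C=blue, D=blue, E=blue, F=blue, G=red, H=blue, I=green, J=red, K=green.
That is already a proper 3-coloring.

Yes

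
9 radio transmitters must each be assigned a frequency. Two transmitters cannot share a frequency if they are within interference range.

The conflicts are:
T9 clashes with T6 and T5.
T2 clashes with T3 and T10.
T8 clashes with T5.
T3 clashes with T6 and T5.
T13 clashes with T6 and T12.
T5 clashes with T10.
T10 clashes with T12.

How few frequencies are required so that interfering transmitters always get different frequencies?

2

T2 and T3 conflict, so at least 2 frequencies are needed.
2 frequencies suffice: frequency 1 → {T2, T6, T5, T12}; frequency 2 → {T9, T8, T3, T13, T10}. Each listed conflict is separated.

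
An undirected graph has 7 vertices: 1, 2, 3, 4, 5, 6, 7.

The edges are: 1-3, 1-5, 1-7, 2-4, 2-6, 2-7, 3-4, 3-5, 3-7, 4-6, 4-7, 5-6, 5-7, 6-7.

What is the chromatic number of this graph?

4

2, 4, 6, 7 are mutually adjacent (a clique of size 4), so at least 4 colors are needed.
One proper 4-coloring: 1=yellow, 2=yellow, 3=green, 4=blue, 5=blue, 6=green, 7=red. Every edge joins two different colors.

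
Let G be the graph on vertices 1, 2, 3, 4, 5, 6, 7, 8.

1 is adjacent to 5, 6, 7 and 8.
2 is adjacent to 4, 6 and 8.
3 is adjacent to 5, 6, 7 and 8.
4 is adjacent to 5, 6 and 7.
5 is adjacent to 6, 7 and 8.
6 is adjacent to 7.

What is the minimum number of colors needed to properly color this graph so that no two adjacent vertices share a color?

4

3, 5, 6, 7 form a clique, so at least 4 colors are needed.
4 colors suffice: color a → {2, 5}; color b → {6, 8}; color c → {7}; color d → {1, 3, 4}. No two adjacent vertices share a color.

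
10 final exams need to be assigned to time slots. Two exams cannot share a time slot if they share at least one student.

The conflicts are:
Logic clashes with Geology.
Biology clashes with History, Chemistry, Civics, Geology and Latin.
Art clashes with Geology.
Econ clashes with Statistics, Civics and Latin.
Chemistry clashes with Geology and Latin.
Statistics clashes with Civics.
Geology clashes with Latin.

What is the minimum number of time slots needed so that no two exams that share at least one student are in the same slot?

4

Biology, Chemistry, Geology, Latin all conflict with each other, so at least 4 time slots are needed.
A valid assignment using 4 time slots: Logic=2, Biology=2, Art=2, Econ=1, History=1, Chemistry=4, Statistics=2, Civics=3, Geology=1, Latin=3. Every pair that conflicts lands in different time slots.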